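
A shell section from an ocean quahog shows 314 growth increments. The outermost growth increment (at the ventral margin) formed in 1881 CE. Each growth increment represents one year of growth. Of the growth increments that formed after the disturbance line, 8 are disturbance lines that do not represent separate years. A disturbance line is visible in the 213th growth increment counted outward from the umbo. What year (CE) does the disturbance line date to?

314 − 213 = 101 growth increments lie beyond the disturbance line toward the ventral margin.
101 − 8 false = 93 true growth increments after the disturbance line.
The growth increment at the ventral margin is 1881 CE, so the disturbance line dates to 1881 − 93 = 1788 CE.

1788 CE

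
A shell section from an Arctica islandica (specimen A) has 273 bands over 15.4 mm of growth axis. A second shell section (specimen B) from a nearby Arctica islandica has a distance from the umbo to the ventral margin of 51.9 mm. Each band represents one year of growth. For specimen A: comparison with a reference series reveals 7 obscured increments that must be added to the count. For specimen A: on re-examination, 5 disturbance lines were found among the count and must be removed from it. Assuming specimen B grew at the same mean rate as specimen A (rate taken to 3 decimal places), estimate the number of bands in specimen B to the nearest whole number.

927 bands

Specimen A: true band count = 273 − 5 + 7 = 275.
A: Extension rate ≈ 15.4 / 275 = 0.056 mm/year.
For B, 51.9 / 0.056 = 926.79 years ≈ 927 bands.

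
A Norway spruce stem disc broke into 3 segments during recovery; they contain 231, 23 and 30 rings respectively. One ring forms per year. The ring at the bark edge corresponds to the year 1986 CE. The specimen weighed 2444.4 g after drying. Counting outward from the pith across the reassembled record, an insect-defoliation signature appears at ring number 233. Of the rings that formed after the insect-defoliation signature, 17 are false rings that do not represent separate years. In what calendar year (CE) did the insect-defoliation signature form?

1952 CE

Total rings = 231 + 23 + 30 = 284.
284 − 233 = 51 rings lie beyond the insect-defoliation signature toward the bark edge.
Excluding 17 false rings: 51 − 17 = 34.
Counting back 34 years from 1986 CE places the insect-defoliation signature in 1986 − 34 = 1952 CE.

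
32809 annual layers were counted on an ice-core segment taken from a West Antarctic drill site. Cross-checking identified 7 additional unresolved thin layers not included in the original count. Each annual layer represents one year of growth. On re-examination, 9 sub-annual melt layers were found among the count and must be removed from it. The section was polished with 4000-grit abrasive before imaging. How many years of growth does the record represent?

32807 years

After corrections the count is 32809 − 9 + 7 = 32807 annual layers.
With a one-to-one annual layer periodicity this is 32807 years.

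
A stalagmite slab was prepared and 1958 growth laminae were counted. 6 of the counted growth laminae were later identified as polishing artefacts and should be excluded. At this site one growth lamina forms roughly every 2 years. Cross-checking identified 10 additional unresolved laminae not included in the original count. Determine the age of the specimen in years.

After corrections the count is 1958 − 6 + 10 = 1962 growth laminae.
1962 growth laminae at 2 years each span 1962 × 2 = 3924 years.

3924 yr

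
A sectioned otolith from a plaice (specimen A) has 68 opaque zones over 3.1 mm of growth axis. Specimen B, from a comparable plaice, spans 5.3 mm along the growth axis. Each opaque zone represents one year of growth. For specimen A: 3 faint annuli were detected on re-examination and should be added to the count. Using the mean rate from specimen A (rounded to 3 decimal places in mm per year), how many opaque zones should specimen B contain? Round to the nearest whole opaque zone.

Specimen A: after corrections the count is 68 + 3 = 71 opaque zones.
A: 3.1 mm over 71 years gives 3.1 / 71 ≈ 0.044 mm/yr.
Specimen B: 5.3 mm / 0.044 mm per year = 120.45 years ≈ 120 opaque zones.

120 opaque zones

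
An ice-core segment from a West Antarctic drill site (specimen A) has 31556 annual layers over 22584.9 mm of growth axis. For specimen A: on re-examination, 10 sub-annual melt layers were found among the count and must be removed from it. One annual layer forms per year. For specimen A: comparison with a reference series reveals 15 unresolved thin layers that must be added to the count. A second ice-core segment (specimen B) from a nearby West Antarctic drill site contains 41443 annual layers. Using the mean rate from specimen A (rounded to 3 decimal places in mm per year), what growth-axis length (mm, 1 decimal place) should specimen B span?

Specimen A: adjusted count: 31556 − 10 + 15 = 31561 annual layers.
A: 22584.9 mm over 31561 years gives 22584.9 / 31561 ≈ 0.716 mm/year.
For B, 0.716 mm/year × 41443 years = 29673.2 mm.

29673.2 mm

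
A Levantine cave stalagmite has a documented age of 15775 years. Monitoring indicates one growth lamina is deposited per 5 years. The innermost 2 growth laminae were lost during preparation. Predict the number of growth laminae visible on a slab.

3153 growth laminae

One growth lamina every 5 years means 15775 / 5 = 3155 growth laminae.
Subtracting the 2 growth laminae not captured gives 3155 − 2 = 3153 growth laminae in the record.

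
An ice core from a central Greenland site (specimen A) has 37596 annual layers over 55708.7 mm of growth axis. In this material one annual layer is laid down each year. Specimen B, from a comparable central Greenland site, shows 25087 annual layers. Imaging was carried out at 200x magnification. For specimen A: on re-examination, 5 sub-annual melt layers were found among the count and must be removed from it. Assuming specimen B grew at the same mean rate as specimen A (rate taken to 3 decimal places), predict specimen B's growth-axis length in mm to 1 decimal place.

Specimen A: correcting the raw count gives 37596 − 5 = 37591 true annual layers.
A: 55708.7 mm over 37591 years gives 55708.7 / 37591 ≈ 1.482 mm/year.
B's length ≈ 1.482 × 25087 = 37178.9 mm.

37178.9 mm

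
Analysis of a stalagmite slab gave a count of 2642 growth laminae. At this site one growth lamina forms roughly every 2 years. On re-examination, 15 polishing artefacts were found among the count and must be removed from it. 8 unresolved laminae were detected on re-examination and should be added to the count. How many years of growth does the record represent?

5270 years

Correcting the raw count gives 2642 − 15 + 8 = 2635 true growth laminae.
Multiplying by 2 years per growth lamina: 2635 × 2 = 5270 years.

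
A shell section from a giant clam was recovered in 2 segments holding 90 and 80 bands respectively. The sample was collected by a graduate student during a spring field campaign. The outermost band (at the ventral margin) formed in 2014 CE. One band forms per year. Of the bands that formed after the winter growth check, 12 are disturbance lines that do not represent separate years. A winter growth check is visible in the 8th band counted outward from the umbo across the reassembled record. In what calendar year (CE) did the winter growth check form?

1864 CE

Total bands = 90 + 80 = 170.
The winter growth check sits at band 8 from the umbo, so 170 − 8 = 162 bands formed after it.
Removing the 12 false bands leaves 162 − 12 = 150 true bands beyond the winter growth check.
The band at the ventral margin is 2014 CE, so the winter growth check dates to 2014 − 150 = 1864 CE.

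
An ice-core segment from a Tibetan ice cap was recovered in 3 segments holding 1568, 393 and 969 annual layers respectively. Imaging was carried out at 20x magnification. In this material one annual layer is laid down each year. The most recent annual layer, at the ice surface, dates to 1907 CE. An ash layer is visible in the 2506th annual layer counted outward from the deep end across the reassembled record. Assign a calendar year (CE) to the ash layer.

Total annual layers = 1568 + 393 + 969 = 2930.
2930 − 2506 = 424 annual layers lie beyond the ash layer toward the ice surface.
Counting back 424 years from 1907 CE places the ash layer in 1907 − 424 = 1483 CE.

1483 CE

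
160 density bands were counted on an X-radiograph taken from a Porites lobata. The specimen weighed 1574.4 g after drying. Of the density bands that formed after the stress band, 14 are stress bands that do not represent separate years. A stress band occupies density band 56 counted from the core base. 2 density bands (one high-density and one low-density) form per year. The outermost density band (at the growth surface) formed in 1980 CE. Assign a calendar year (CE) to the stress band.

The stress band sits at density band 56 from the core base, so 160 − 56 = 104 density bands formed after it.
Excluding 14 false density bands: 104 − 14 = 90.
Dividing by 2 density bands per year: 90 / 2 = 45 years.
Counting back 45 years from 1980 CE places the stress band in 1980 − 45 = 1935 CE.

1935 CE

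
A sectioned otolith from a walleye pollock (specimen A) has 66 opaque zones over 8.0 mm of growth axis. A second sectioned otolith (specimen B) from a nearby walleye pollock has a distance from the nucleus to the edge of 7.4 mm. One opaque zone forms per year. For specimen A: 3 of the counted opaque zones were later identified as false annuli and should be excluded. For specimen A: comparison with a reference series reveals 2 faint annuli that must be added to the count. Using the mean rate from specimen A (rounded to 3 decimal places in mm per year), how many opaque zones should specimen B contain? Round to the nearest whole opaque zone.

60 opaque zones

Specimen A: correcting the raw count gives 66 − 3 + 2 = 65 true opaque zones.
A: 8.0 mm over 65 years gives 8.0 / 65 ≈ 0.123 mm/yr.
For B, 7.4 / 0.123 = 60.16 years ≈ 60 opaque zones.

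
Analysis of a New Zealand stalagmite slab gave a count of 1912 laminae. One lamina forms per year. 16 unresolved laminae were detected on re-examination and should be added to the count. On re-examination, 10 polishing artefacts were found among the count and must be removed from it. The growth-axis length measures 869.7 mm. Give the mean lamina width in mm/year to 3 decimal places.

0.453 mm/year

Adjusted count: 1912 − 10 + 16 = 1918 laminae.
Extension rate ≈ 869.7 / 1918 = 0.453 mm/year.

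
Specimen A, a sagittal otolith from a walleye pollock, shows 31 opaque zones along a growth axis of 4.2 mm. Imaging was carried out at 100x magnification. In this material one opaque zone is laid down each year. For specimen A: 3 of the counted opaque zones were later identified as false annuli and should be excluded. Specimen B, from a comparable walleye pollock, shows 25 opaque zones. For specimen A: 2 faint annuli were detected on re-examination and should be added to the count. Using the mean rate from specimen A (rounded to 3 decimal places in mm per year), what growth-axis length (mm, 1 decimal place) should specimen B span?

3.5 mm

Specimen A: adjusted count: 31 − 3 + 2 = 30 opaque zones.
A: Extension rate ≈ 4.2 / 30 = 0.140 mm/year.
Length of B = 0.140 × 25 = 3.5 mm.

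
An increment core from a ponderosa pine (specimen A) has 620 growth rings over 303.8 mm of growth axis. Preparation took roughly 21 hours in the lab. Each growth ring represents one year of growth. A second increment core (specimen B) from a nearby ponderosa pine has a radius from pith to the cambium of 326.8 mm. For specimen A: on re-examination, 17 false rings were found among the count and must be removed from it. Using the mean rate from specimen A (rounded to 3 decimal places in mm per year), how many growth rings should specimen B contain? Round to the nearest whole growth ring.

Specimen A: true growth ring count = 620 − 17 = 603.
A: 303.8 mm over 603 years gives 303.8 / 603 ≈ 0.504 mm/year.
Specimen B: 326.8 mm / 0.504 mm per year = 648.41 years ≈ 648 growth rings.

648 growth rings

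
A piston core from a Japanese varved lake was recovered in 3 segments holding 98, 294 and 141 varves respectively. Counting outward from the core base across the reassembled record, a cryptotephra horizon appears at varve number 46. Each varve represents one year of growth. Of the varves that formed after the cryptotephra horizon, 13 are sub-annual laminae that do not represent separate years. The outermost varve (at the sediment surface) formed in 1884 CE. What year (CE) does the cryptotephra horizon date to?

Total varves = 98 + 294 + 141 = 533.
Between varve 46 and the sediment surface there are 533 − 46 = 487 varves.
Excluding 13 false varves: 487 − 13 = 474.
The varve at the sediment surface is 1884 CE, so the cryptotephra horizon dates to 1884 − 474 = 1410 CE.

1410 CE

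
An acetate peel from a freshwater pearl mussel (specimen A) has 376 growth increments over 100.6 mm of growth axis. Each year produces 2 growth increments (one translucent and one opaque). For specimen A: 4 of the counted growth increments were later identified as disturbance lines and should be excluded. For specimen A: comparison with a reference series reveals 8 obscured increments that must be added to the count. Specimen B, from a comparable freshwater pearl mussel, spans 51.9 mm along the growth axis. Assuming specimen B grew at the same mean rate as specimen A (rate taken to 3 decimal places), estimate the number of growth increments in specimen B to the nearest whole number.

Specimen A: correcting the raw count gives 376 − 4 + 8 = 380 true growth increments.
Specimen A: dividing by 2 growth increments per year: 380 / 2 = 190 years.
A: Extension rate ≈ 100.6 / 190 = 0.529 mm/year.
Specimen B: 51.9 mm / 0.529 mm per year = 98.11 years; at 2 growth increments per year that is 98.11 × 2 ≈ 196 growth increments.

196 growth increments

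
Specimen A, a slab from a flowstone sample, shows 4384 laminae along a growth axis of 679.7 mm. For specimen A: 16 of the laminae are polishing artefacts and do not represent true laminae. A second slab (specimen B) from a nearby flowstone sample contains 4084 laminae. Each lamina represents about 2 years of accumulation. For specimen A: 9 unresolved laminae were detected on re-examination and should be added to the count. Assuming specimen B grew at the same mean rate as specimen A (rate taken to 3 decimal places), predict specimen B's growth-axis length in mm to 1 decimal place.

637.1 mm

Specimen A: correcting the raw count gives 4384 − 16 + 9 = 4377 true laminae.
Specimen A: multiplying by 2 years per lamina: 4377 × 2 = 8754 years.
A: 679.7 mm over 8754 years gives 679.7 / 8754 ≈ 0.078 mm/year.
Specimen B: at 2 years per lamina, 4084 × 2 = 8168 years. For B, 0.078 mm/year × 8168 years = 637.1 mm.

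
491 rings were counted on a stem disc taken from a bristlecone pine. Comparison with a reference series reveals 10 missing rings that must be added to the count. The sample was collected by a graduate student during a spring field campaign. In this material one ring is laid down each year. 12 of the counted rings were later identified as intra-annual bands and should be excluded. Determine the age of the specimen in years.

After corrections the count is 491 − 12 + 10 = 489 rings.
At one ring per year, that is 489 years.

489 years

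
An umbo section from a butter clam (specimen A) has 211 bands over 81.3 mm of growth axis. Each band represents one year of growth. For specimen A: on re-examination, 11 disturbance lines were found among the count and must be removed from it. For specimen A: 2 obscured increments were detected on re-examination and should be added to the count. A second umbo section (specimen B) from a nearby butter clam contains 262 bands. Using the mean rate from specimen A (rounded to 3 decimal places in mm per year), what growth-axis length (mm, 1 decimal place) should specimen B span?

Specimen A: after corrections the count is 211 − 11 + 2 = 202 bands.
A: Extension rate ≈ 81.3 / 202 = 0.402 mm/year.
Length of B = 0.402 × 262 = 105.3 mm.

105.3 mm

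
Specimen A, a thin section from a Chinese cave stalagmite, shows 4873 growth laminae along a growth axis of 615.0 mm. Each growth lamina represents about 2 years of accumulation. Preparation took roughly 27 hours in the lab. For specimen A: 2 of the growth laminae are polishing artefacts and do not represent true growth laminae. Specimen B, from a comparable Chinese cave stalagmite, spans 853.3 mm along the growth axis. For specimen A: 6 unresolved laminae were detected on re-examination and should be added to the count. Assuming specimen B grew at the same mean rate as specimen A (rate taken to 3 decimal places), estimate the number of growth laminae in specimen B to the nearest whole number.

Specimen A: correcting the raw count gives 4873 − 2 + 6 = 4877 true growth laminae.
Specimen A: 4877 growth laminae at 2 years each span 4877 × 2 = 9754 years.
A: 615.0 mm over 9754 years gives 615.0 / 9754 ≈ 0.063 mm/yr.
For B, 853.3 / 0.063 = 13544.44 years; at 2 years per growth lamina that is 13544.44 / 2 ≈ 6772 growth laminae.

6772 growth laminae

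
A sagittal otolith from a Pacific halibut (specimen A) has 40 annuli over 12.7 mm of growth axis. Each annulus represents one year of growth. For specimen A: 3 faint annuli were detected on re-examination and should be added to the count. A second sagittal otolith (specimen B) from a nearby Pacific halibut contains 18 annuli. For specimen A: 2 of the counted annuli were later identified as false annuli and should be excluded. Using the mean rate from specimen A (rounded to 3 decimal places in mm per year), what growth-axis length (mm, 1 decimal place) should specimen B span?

5.6 mm

Specimen A: adjusted count: 40 − 2 + 3 = 41 annuli.
A: 12.7 mm over 41 years gives 12.7 / 41 ≈ 0.310 mm per year.
Length of B = 0.310 × 18 = 5.6 mm.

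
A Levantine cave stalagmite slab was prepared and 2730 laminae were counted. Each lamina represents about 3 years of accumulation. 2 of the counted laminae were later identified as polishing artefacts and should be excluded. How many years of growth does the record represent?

8184 years

After corrections the count is 2730 − 2 = 2728 laminae.
Multiplying by 3 years per lamina: 2728 × 3 = 8184 years.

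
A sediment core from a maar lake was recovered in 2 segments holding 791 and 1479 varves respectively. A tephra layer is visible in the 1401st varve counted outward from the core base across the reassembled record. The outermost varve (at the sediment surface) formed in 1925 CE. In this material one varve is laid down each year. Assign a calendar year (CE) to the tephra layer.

Total varves = 791 + 1479 = 2270.
The tephra layer sits at varve 1401 from the core base, so 2270 − 1401 = 869 varves formed after it.
Counting back 869 years from 1925 CE places the tephra layer in 1925 − 869 = 1056 CE.

1056 CE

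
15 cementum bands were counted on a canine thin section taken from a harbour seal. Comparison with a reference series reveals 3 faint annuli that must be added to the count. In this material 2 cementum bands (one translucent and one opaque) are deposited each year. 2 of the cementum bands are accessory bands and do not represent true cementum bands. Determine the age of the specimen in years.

8 years

Adjusted count: 15 − 2 + 3 = 16 cementum bands.
With 2 cementum bands per year, 16 / 2 = 8 years.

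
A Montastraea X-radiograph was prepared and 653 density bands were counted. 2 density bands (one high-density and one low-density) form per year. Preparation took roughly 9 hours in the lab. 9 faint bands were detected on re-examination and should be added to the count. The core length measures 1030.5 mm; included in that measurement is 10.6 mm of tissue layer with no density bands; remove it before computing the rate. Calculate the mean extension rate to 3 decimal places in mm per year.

3.081 mm per year

True density band count = 653 + 9 = 662.
Dividing by 2 density bands per year: 662 / 2 = 331 years.
Removing the 10.6 mm offcut leaves 1030.5 − 10.6 = 1019.9 mm.
1019.9 mm over 331 years gives 1019.9 / 331 ≈ 3.081 mm per year.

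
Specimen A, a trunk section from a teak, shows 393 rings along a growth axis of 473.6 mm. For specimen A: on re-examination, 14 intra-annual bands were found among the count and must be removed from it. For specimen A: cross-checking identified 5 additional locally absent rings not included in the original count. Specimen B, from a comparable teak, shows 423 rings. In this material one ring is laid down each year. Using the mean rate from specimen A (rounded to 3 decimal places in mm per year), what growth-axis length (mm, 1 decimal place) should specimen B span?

521.6 mm

Specimen A: after corrections the count is 393 − 14 + 5 = 384 rings.
A: Mean rate = 473.6 mm / 384 years ≈ 1.233 mm/yr.
B's length ≈ 1.233 × 423 = 521.6 mm.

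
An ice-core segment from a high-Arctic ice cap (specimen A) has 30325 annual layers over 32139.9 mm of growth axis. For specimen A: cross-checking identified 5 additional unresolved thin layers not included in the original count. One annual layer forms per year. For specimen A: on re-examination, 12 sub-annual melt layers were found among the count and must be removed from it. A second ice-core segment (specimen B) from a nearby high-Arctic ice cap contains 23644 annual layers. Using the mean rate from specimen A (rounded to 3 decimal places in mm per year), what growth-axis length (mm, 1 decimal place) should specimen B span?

Specimen A: true annual layer count = 30325 − 12 + 5 = 30318.
A: Extension rate ≈ 32139.9 / 30318 = 1.060 mm/year.
Length of B = 1.060 × 23644 = 25062.6 mm.

25062.6 mm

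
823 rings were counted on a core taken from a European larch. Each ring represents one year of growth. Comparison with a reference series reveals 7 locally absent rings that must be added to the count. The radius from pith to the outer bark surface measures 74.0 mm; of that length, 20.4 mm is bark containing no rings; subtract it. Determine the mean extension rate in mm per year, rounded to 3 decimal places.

0.065 mm per year

After corrections the count is 823 + 7 = 830 rings.
The growth record spans 74.0 − 20.4 = 53.6 mm.
53.6 mm over 830 years gives 53.6 / 830 ≈ 0.065 mm per year.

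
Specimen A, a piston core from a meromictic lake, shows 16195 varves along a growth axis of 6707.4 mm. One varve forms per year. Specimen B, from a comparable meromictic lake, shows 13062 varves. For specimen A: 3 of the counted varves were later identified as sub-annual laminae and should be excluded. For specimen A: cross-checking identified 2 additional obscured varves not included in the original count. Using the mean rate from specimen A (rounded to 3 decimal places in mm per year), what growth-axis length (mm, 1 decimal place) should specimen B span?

5407.7 mm

Specimen A: after corrections the count is 16195 − 3 + 2 = 16194 varves.
A: Extension rate ≈ 6707.4 / 16194 = 0.414 mm/yr.
For B, 0.414 mm/year × 13062 years = 5407.7 mm.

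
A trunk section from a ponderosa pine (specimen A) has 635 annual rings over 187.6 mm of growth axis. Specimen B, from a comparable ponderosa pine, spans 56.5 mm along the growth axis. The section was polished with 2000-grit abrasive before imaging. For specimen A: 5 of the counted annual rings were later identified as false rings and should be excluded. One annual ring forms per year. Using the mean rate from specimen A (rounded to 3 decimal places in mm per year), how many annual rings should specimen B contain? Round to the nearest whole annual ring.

190 annual rings

Specimen A: adjusted count: 635 − 5 = 630 annual rings.
A: Extension rate ≈ 187.6 / 630 = 0.298 mm/yr.
For B, 56.5 / 0.298 = 189.60 years ≈ 190 annual rings.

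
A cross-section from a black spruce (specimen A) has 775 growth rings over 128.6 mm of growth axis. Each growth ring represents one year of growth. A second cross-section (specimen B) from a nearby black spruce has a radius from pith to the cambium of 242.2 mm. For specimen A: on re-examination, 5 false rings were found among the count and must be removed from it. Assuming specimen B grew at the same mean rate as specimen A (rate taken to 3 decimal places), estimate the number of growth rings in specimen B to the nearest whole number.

Specimen A: adjusted count: 775 − 5 = 770 growth rings.
A: Extension rate ≈ 128.6 / 770 = 0.167 mm per year.
For B, 242.2 / 0.167 = 1450.30 years ≈ 1450 growth rings.

1450 growth rings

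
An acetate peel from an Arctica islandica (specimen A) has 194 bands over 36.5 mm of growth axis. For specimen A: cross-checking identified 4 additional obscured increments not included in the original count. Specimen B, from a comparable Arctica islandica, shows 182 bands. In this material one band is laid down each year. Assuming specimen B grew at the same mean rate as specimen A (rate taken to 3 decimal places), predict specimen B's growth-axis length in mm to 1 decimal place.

Specimen A: correcting the raw count gives 194 + 4 = 198 true bands.
A: Extension rate ≈ 36.5 / 198 = 0.184 mm/year.
B's length ≈ 0.184 × 182 = 33.5 mm.

33.5 mm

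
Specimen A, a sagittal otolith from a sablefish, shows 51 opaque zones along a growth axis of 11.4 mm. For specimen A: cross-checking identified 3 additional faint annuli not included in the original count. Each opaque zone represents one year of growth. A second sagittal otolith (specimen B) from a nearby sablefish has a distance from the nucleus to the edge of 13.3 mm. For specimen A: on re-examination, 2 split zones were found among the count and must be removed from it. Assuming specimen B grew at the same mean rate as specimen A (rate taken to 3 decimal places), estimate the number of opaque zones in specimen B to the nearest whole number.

61 opaque zones

Specimen A: correcting the raw count gives 51 − 2 + 3 = 52 true opaque zones.
A: 11.4 mm over 52 years gives 11.4 / 52 ≈ 0.219 mm/yr.
B spans 13.3 / 0.219 = 60.73 years ≈ 61 opaque zones.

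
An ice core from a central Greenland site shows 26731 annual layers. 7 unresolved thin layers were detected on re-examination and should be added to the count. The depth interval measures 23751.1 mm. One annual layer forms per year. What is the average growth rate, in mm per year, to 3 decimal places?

0.888 mm per year

True annual layer count = 26731 + 7 = 26738.
23751.1 mm over 26738 years gives 23751.1 / 26738 ≈ 0.888 mm per year.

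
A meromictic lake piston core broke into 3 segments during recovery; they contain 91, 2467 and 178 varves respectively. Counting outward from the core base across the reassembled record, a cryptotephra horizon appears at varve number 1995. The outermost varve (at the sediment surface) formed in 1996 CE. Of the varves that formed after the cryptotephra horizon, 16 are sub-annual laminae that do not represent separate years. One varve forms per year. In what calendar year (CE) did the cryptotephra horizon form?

Total varves = 91 + 2467 + 178 = 2736.
The cryptotephra horizon sits at varve 1995 from the core base, so 2736 − 1995 = 741 varves formed after it.
741 − 16 false = 725 true varves after the cryptotephra horizon.
The varve at the sediment surface is 1996 CE, so the cryptotephra horizon dates to 1996 − 725 = 1271 CE.

1271 CE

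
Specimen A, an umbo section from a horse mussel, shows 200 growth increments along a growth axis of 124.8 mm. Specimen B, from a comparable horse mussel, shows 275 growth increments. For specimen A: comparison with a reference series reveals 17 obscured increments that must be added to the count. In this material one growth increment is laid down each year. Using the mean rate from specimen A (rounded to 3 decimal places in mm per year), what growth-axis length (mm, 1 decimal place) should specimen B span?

158.1 mm

Specimen A: true growth increment count = 200 + 17 = 217.
A: Mean rate = 124.8 mm / 217 years ≈ 0.575 mm/yr.
B's length ≈ 0.575 × 275 = 158.1 mm.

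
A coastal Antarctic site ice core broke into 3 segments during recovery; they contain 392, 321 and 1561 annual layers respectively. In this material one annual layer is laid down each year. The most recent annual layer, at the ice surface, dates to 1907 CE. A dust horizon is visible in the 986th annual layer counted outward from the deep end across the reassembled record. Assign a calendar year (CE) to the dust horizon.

Total annual layers = 392 + 321 + 1561 = 2274.
2274 − 986 = 1288 annual layers lie beyond the dust horizon toward the ice surface.
1907 − 1288 = 619 CE.

619 CE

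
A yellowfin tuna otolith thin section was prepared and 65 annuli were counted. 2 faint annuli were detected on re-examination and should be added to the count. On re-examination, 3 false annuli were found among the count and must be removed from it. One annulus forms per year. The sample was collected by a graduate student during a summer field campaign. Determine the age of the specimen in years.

After corrections the count is 65 − 3 + 2 = 64 annuli.
With a one-to-one annulus periodicity this is 64 years.

64 years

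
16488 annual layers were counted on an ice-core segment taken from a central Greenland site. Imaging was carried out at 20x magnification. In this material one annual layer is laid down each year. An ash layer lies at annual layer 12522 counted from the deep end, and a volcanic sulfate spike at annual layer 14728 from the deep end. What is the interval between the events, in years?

2206 years

14728 − 12522 = 2206 annual layers lie between the two events.
One annual layer per year makes the interval 2206 years.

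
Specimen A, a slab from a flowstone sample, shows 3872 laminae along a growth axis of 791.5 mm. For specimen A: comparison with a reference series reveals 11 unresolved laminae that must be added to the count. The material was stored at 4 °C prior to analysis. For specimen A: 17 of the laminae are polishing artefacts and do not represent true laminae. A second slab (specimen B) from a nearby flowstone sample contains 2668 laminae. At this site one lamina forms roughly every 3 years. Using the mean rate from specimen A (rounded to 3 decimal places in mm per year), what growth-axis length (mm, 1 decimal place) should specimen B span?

544.3 mm

Specimen A: correcting the raw count gives 3872 − 17 + 11 = 3866 true laminae.
Specimen A: multiplying by 3 years per lamina: 3866 × 3 = 11598 years.
A: 791.5 mm over 11598 years gives 791.5 / 11598 ≈ 0.068 mm/yr.
Specimen B: multiplying by 3 years per lamina: 2668 × 3 = 8004 years. Length of B = 0.068 × 8004 = 544.3 mm.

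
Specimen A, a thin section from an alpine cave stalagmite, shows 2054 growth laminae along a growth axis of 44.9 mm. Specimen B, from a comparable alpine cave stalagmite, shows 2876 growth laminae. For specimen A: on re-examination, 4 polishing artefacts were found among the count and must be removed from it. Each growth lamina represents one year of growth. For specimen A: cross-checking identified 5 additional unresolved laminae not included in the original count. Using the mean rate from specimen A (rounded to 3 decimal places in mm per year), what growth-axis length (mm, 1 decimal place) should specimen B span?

63.3 mm

Specimen A: correcting the raw count gives 2054 − 4 + 5 = 2055 true growth laminae.
A: Mean rate = 44.9 mm / 2055 years ≈ 0.022 mm/year.
Length of B = 0.022 × 2876 = 63.3 mm.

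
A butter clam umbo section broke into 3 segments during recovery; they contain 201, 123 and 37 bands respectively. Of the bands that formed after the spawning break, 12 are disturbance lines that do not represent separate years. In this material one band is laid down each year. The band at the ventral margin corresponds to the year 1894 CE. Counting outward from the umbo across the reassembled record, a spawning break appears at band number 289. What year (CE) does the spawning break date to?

1834 CE

Total bands = 201 + 123 + 37 = 361.
The spawning break sits at band 289 from the umbo, so 361 − 289 = 72 bands formed after it.
Removing the 12 false bands leaves 72 − 12 = 60 true bands beyond the spawning break.
Counting back 60 years from 1894 CE places the spawning break in 1894 − 60 = 1834 CE.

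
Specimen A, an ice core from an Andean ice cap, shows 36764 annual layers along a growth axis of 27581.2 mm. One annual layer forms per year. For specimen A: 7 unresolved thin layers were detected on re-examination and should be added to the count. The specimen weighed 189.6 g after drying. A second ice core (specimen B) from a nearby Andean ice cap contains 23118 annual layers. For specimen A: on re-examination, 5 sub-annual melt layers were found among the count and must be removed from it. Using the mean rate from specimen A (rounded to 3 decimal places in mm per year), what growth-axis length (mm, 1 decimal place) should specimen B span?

17338.5 mm

Specimen A: correcting the raw count gives 36764 − 5 + 7 = 36766 true annual layers.
A: Mean rate = 27581.2 mm / 36766 years ≈ 0.750 mm/year.
For B, 0.750 mm/year × 23118 years = 17338.5 mm.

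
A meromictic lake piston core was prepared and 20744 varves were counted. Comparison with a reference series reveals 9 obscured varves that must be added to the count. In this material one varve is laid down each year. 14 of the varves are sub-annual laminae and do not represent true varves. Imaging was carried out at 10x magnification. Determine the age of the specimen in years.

20739 years

Correcting the raw count gives 20744 − 14 + 9 = 20739 true varves.
One varve per year makes the duration 20739 years.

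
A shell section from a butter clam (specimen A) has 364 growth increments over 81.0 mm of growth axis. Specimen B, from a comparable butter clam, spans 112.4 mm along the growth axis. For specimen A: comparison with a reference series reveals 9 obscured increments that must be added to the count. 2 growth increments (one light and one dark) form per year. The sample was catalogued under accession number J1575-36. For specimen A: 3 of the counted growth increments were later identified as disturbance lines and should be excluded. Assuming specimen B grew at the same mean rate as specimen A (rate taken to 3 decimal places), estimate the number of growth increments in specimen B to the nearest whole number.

Specimen A: correcting the raw count gives 364 − 3 + 9 = 370 true growth increments.
Specimen A: 370 growth increments at 2 per year is 370 / 2 = 185 years.
A: Mean rate = 81.0 mm / 185 years ≈ 0.438 mm per year.
For B, 112.4 / 0.438 = 256.62 years; at 2 growth increments per year that is 256.62 × 2 ≈ 513 growth increments.

513 growth increments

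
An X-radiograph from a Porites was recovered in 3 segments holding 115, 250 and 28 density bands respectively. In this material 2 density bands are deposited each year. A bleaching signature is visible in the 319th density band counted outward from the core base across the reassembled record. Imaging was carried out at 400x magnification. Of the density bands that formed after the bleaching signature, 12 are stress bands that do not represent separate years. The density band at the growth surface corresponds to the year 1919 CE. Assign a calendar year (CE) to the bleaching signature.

1888 CE

Total density bands = 115 + 250 + 28 = 393.
393 − 319 = 74 density bands lie beyond the bleaching signature toward the growth surface.
Removing the 12 false density bands leaves 74 − 12 = 62 true density bands beyond the bleaching signature.
62 density bands at 2 per year is 62 / 2 = 31 years.
Counting back 31 years from 1919 CE places the bleaching signature in 1919 − 31 = 1888 CE.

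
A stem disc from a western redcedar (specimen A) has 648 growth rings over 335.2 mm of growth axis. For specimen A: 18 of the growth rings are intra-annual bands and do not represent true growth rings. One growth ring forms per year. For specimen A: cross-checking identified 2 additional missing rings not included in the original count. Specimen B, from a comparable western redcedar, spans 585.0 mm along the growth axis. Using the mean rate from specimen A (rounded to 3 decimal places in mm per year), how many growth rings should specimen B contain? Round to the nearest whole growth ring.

1104 growth rings

Specimen A: adjusted count: 648 − 18 + 2 = 632 growth rings.
A: Mean rate = 335.2 mm / 632 years ≈ 0.530 mm per year.
For B, 585.0 / 0.530 = 1103.77 years ≈ 1104 growth rings.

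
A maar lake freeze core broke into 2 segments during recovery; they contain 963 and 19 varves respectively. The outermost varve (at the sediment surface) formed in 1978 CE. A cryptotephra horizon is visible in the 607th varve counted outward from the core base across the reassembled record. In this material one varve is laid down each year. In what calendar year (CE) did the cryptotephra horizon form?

1603 CE

Total varves = 963 + 19 = 982.
982 − 607 = 375 varves lie beyond the cryptotephra horizon toward the sediment surface.
1978 − 375 = 1603 CE.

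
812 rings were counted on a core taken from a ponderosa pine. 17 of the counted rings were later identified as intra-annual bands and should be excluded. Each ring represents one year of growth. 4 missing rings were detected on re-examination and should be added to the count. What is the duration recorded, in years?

799 years

True ring count = 812 − 17 + 4 = 799.
At one ring per year, that is 799 years.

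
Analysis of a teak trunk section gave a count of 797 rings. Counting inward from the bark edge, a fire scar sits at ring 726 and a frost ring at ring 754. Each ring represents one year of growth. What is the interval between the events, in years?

28 yr

754 − 726 = 28 rings lie between the two events.
At one ring per year, 28 years elapsed between them.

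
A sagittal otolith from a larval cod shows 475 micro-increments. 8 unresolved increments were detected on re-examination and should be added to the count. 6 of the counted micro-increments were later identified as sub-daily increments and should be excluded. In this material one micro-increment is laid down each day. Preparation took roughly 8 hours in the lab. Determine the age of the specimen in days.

477 days

Adjusted count: 475 − 6 + 8 = 477 micro-increments.
One micro-increment per day makes the duration 477 days.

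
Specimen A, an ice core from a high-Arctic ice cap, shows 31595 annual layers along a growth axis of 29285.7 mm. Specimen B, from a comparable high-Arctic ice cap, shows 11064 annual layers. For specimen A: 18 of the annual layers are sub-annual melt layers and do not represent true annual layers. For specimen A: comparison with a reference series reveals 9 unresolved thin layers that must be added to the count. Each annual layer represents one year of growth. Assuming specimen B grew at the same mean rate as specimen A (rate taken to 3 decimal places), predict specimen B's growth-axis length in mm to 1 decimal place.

10256.3 mm

Specimen A: after corrections the count is 31595 − 18 + 9 = 31586 annual layers.
A: Extension rate ≈ 29285.7 / 31586 = 0.927 mm/year.
Length of B = 0.927 × 11064 = 10256.3 mm.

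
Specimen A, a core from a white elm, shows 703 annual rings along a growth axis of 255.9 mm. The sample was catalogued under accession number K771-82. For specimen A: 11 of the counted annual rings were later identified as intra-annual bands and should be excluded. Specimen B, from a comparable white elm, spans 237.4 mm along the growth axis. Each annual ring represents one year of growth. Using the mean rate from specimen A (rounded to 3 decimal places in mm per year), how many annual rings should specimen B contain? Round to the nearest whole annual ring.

Specimen A: correcting the raw count gives 703 − 11 = 692 true annual rings.
A: 255.9 mm over 692 years gives 255.9 / 692 ≈ 0.370 mm/year.
Specimen B: 237.4 mm / 0.370 mm per year = 641.62 years ≈ 642 annual rings.

642 annual rings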